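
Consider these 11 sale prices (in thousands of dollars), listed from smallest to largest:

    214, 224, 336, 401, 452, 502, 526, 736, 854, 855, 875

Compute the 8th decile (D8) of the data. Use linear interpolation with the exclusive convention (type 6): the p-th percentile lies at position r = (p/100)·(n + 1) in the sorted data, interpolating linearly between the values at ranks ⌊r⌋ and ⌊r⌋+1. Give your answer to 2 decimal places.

854.60

n = 11.
r = (80/100)·(11 + 1) = 9.6.
Rank 9 is 854 and rank 10 is 855.
Interpolate: 854 + 0.6·(855 − 854) = 854 + 0.6·1 = 854.6.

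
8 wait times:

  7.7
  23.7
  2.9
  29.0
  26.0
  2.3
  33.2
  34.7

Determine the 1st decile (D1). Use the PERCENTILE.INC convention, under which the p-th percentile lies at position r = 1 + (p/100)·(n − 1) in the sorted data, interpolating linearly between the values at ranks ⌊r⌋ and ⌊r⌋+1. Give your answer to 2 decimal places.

Sorted: 2.3, 2.9, 7.7, 23.7, 26.0, 29.0, 33.2, 34.7.
n = 8.
r = 1 + (10/100)·(8 − 1) = 1 + 0.7 = 1.7.
Rank 1 is 2.3 and rank 2 is 2.9.
Interpolate: 2.3 + 0.7·(2.9 − 2.3) = 2.3 + 0.7·0.6 = 2.72.

2.72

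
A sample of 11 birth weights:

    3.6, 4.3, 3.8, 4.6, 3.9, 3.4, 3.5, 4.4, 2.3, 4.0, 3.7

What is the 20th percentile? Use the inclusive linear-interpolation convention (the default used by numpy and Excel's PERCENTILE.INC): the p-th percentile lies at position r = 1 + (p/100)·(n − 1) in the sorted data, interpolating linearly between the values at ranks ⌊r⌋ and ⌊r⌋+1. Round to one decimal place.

Sorted: 2.3, 3.4, 3.5, 3.6, 3.7, 3.8, 3.9, 4.0, 4.3, 4.4, 4.6.
n = 11.
r = 1 + (20/100)·(11 − 1) = 1 + 2 = 3.
r is an integer, so P20 is the value at rank 3: 3.5.

3.5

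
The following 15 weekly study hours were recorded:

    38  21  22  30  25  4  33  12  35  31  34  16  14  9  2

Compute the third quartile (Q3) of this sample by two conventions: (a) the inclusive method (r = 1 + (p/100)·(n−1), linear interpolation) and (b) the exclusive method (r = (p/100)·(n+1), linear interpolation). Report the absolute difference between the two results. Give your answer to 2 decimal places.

1.00

Sorted: 2, 4, 9, 12, 14, 16, 21, 22, 25, 30, 31, 33, 34, 35, 38.
n = 15.
(a) r = 11.5; between ranks 11 (31) and 12 (33): 32.
(b) r = 12 → value at rank 12 = 33.
|32 − 33| = 1.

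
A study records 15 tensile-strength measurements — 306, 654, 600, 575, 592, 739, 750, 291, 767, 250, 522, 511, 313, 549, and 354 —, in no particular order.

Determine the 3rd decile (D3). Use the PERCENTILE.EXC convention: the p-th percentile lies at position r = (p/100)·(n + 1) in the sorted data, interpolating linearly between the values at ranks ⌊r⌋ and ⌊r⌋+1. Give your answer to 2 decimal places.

Sorted: 250, 291, 306, 313, 354, 511, 522, 549, 575, 592, 600, 654, 739, 750, 767.
n = 15.
r = (30/100)·(15 + 1) = 4.8.
Rank 4 is 313 and rank 5 is 354.
Interpolate: 313 + 0.8·(354 − 313) = 313 + 0.8·41 = 345.8.

345.80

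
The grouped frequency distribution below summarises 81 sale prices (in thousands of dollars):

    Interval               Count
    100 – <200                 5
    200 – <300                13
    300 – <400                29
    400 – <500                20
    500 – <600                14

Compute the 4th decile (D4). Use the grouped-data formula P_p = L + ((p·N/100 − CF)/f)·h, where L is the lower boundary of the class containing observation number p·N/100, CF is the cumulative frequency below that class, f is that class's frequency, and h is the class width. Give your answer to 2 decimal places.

349.66

N = 81; target position k = 40/100 · 81 = 32.4.
Cumulative frequencies: 5, 18, 47, 67, 81.
Observation 32.4 falls in the class 300 – <400.
L = 300, CF = 18, f = 29, h = 100.
P40 = 300 + ((32.4 − 18)/29)·100 = 300 + 49.6552 = 349.655.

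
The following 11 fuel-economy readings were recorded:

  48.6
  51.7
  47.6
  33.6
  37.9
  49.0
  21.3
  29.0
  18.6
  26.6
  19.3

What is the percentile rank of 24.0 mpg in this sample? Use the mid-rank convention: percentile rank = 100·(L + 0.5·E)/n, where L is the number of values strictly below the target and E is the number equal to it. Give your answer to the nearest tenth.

Sorted: 18.6, 19.3, 21.3, 26.6, 29.0, 33.6, 37.9, 47.6, 48.6, 49.0, 51.7.
Count below 24.0: L = 3; count equal: E = 0; n = 11.
Percentile rank = 100·(3 + 0.5·0)/11 = 100·3/11 = 27.27.

27.3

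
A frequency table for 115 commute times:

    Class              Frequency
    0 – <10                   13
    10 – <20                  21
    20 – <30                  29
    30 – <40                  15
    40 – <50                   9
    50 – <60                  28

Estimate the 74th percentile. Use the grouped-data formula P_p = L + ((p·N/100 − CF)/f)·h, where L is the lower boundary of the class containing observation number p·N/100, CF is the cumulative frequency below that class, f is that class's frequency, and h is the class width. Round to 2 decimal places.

47.89

N = 115; target position k = 74/100 · 115 = 85.1.
Cumulative frequencies: 13, 34, 63, 78, 87, 115.
Observation 85.1 falls in the class 40 – <50.
L = 40, CF = 78, f = 9, h = 10.
P74 = 40 + ((85.1 − 78)/9)·10 = 40 + 7.88889 = 47.8889.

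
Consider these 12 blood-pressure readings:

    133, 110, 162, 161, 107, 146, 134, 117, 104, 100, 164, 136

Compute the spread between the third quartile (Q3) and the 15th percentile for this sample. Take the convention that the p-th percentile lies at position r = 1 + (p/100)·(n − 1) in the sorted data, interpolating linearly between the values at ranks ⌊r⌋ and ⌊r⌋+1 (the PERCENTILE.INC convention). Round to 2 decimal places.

Sorted: 100, 104, 107, 110, 117, 133, 134, 136, 146, 161, 162, 164.
n = 12.
P15: r = 2.65; ranks 2–3 are 104, 107; interpolating gives 105.95.
P75: r = 9.25; ranks 9–10 are 146, 161; interpolating gives 149.75.
Difference: 149.75 − 105.95 = 43.8.

43.80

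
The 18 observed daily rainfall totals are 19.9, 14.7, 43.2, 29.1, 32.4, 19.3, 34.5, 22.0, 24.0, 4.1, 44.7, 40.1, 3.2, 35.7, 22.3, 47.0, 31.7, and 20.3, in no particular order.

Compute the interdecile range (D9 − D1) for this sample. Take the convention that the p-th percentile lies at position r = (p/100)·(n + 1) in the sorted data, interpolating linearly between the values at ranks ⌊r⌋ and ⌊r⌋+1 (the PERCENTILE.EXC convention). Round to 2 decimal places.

Sorted: 3.2, 4.1, 14.7, 19.3, 19.9, 20.3, 22.0, 22.3, 24.0, 29.1, 31.7, 32.4, 34.5, 35.7, 40.1, 43.2, 44.7, 47.0.
n = 18.
P10: r = 1.9; ranks 1–2 are 3.2, 4.1; interpolating gives 4.01.
P90: r = 17.1; ranks 17–18 are 44.7, 47.0; interpolating gives 44.93.
Difference: 44.93 − 4.01 = 40.92.

40.92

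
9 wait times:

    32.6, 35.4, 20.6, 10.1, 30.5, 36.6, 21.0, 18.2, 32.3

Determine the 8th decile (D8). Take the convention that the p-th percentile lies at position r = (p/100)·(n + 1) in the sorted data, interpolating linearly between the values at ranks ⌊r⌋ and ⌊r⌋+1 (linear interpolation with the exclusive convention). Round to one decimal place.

Sorted: 10.1, 18.2, 20.6, 21.0, 30.5, 32.3, 32.6, 35.4, 36.6.
n = 9.
r = (80/100)·(9 + 1) = 8.
r is an integer, so P80 is the value at rank 8: 35.4.

35.4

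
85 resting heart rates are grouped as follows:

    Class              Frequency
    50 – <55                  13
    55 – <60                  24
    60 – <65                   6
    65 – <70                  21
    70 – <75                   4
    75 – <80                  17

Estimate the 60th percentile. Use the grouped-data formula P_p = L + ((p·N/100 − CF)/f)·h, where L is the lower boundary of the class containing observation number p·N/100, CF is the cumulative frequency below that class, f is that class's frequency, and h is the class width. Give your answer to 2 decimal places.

66.90

N = 85; target position k = 60/100 · 85 = 51.
Cumulative frequencies: 13, 37, 43, 64, 68, 85.
Observation 51 falls in the class 65 – <70.
L = 65, CF = 43, f = 21, h = 5.
P60 = 65 + ((51 − 43)/21)·5 = 65 + 1.90476 = 66.9048.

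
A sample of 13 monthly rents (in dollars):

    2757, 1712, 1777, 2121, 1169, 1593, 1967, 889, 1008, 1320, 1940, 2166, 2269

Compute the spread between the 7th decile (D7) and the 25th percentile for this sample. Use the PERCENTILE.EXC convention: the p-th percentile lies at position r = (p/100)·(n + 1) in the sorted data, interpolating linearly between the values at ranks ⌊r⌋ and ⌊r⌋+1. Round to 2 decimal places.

845.70

Sorted: 889, 1008, 1169, 1320, 1593, 1712, 1777, 1940, 1967, 2121, 2166, 2269, 2757.
n = 13.
P25: r = 3.5; ranks 3–4 are 1169, 1320; interpolating gives 1244.5.
P70: r = 9.8; ranks 9–10 are 1967, 2121; interpolating gives 2090.2.
Difference: 2090.2 − 1244.5 = 845.7.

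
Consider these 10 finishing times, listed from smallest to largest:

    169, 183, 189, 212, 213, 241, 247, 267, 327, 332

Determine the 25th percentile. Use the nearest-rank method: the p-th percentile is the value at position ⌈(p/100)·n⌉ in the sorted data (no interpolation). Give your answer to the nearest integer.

n = 10.
Position = ⌈25/100 · 10⌉ = ⌈2.5⌉ = 3.
The value at rank 3 is 189.

189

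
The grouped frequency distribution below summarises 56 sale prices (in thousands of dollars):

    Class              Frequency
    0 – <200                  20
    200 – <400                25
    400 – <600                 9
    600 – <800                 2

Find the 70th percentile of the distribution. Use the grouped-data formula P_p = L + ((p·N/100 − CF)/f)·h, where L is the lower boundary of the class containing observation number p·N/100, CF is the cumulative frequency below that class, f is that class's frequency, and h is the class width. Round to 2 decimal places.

353.60

N = 56; target position k = 70/100 · 56 = 39.2.
Cumulative frequencies: 20, 45, 54, 56.
Observation 39.2 falls in the class 200 – <400.
L = 200, CF = 20, f = 25, h = 200.
P70 = 200 + ((39.2 − 20)/25)·200 = 200 + 153.6 = 353.6.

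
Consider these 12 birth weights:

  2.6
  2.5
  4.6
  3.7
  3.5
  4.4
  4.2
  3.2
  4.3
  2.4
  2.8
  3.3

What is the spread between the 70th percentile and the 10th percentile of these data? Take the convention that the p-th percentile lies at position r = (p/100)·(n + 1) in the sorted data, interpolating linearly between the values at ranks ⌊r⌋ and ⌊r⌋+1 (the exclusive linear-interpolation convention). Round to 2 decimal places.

Sorted: 2.4, 2.5, 2.6, 2.8, 3.2, 3.3, 3.5, 3.7, 4.2, 4.3, 4.4, 4.6.
n = 12.
P10: r = 1.3; ranks 1–2 are 2.4, 2.5; interpolating gives 2.43.
P70: r = 9.1; ranks 9–10 are 4.2, 4.3; interpolating gives 4.21.
Difference: 4.21 − 2.43 = 1.78.

1.78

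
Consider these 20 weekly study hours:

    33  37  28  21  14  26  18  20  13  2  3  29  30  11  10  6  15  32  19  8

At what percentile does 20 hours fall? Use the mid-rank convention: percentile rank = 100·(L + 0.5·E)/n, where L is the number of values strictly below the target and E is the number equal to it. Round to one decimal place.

57.5

Sorted: 2, 3, 6, 8, 10, 11, 13, 14, 15, 18, 19, 20, 21, 26, 28, 29, 30, 32, 33, 37.
Count below 20: L = 11; count equal: E = 1; n = 20.
Percentile rank = 100·(11 + 0.5·1)/20 = 100·11.5/20 = 57.5.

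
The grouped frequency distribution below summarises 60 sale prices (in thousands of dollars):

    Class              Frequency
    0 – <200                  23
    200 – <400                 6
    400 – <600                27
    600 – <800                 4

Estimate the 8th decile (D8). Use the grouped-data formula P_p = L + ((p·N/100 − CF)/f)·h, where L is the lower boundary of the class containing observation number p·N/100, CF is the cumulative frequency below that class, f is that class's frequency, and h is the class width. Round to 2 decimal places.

540.74

N = 60; target position k = 80/100 · 60 = 48.
Cumulative frequencies: 23, 29, 56, 60.
Observation 48 falls in the class 400 – <600.
L = 400, CF = 29, f = 27, h = 200.
P80 = 400 + ((48 − 29)/27)·200 = 400 + 140.741 = 540.741.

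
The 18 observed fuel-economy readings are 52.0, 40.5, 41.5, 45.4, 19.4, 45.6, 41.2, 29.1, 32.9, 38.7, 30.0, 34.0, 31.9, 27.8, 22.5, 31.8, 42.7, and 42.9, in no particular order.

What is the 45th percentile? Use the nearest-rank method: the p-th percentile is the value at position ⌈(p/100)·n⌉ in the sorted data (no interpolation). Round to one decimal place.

34.0

Sorted: 19.4, 22.5, 27.8, 29.1, 30.0, 31.8, 31.9, 32.9, 34.0, 38.7, 40.5, 41.2, 41.5, 42.7, 42.9, 45.4, 45.6, 52.0.
n = 18.
Position = ⌈45/100 · 18⌉ = ⌈8.1⌉ = 9.
The value at rank 9 is 34.0.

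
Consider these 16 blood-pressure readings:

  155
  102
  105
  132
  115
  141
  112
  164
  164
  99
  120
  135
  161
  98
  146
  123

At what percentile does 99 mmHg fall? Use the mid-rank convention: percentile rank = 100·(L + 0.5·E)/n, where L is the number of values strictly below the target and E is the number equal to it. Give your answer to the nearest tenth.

Sorted: 98, 99, 102, 105, 112, 115, 120, 123, 132, 135, 141, 146, 155, 161, 164, 164.
Count below 99: L = 1; count equal: E = 1; n = 16.
Percentile rank = 100·(1 + 0.5·1)/16 = 100·1.5/16 = 9.375.

9.4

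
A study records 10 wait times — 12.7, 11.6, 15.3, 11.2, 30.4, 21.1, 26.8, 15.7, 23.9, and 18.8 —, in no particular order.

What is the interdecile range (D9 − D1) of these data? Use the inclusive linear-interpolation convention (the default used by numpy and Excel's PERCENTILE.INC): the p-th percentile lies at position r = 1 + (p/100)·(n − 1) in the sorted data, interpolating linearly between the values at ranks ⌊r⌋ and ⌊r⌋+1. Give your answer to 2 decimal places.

Sorted: 11.2, 11.6, 12.7, 15.3, 15.7, 18.8, 21.1, 23.9, 26.8, 30.4.
n = 10.
P10: r = 1.9; ranks 1–2 are 11.2, 11.6; interpolating gives 11.56.
P90: r = 9.1; ranks 9–10 are 26.8, 30.4; interpolating gives 27.16.
Difference: 27.16 − 11.56 = 15.6.

15.60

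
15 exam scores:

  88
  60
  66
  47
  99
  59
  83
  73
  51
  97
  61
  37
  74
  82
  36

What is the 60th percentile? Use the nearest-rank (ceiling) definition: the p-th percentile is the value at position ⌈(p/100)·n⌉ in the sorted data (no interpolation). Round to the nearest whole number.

73

Sorted: 36, 37, 47, 51, 59, 60, 61, 66, 73, 74, 82, 83, 88, 97, 99.
n = 15.
Position = ⌈60/100 · 15⌉ = ⌈9⌉ = 9.
The value at rank 9 is 73.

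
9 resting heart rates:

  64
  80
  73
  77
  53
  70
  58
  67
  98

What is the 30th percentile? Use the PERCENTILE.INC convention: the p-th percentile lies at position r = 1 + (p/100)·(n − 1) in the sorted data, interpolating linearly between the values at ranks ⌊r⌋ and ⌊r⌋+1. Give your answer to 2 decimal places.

Sorted: 53, 58, 64, 67, 70, 73, 77, 80, 98.
n = 9.
r = 1 + (30/100)·(9 − 1) = 1 + 2.4 = 3.4.
Rank 3 is 64 and rank 4 is 67.
Interpolate: 64 + 0.4·(67 − 64) = 64 + 0.4·3 = 65.2.

65.20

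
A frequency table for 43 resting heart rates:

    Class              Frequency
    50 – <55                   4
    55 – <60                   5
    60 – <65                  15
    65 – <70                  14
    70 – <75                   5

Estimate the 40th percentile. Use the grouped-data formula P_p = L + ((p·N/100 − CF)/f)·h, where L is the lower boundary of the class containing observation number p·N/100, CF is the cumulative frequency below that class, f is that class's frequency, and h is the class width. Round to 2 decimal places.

62.73

N = 43; target position k = 40/100 · 43 = 17.2.
Cumulative frequencies: 4, 9, 24, 38, 43.
Observation 17.2 falls in the class 60 – <65.
L = 60, CF = 9, f = 15, h = 5.
P40 = 60 + ((17.2 − 9)/15)·5 = 60 + 2.73333 = 62.7333.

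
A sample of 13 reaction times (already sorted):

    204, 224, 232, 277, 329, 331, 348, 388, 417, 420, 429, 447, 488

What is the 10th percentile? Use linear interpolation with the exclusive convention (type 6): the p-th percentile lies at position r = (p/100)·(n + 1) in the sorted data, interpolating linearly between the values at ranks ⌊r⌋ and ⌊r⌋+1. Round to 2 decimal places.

n = 13.
r = (10/100)·(13 + 1) = 1.4.
Rank 1 is 204 and rank 2 is 224.
Interpolate: 204 + 0.4·(224 − 204) = 204 + 0.4·20 = 212.

212.00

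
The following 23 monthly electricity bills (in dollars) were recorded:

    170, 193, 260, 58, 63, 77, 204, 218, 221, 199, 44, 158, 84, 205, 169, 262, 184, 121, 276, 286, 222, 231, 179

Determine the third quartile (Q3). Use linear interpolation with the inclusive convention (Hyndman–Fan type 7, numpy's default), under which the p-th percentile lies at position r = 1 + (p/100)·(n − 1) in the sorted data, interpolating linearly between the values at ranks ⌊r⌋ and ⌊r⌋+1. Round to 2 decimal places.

221.50

Sorted: 44, 58, 63, 77, 84, 121, 158, 169, 170, 179, 184, 193, 199, 204, 205, 218, 221, 222, 231, 260, 262, 276, 286.
n = 23.
r = 1 + (75/100)·(23 − 1) = 1 + 16.5 = 17.5.
Rank 17 is 221 and rank 18 is 222.
Interpolate: 221 + 0.5·(222 − 221) = 221 + 0.5·1 = 221.5.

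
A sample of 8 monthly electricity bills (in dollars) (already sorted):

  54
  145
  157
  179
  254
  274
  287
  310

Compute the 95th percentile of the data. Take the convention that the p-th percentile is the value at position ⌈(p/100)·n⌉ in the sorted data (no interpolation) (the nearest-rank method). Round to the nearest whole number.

n = 8.
Position = ⌈95/100 · 8⌉ = ⌈7.6⌉ = 8.
The value at rank 8 is 310.

310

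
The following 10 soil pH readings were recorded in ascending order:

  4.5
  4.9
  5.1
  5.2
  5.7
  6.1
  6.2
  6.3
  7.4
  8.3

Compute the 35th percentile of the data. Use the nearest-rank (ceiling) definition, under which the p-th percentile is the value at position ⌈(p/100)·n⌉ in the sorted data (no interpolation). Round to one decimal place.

5.2

n = 10.
Position = ⌈35/100 · 10⌉ = ⌈3.5⌉ = 4.
The value at rank 4 is 5.2.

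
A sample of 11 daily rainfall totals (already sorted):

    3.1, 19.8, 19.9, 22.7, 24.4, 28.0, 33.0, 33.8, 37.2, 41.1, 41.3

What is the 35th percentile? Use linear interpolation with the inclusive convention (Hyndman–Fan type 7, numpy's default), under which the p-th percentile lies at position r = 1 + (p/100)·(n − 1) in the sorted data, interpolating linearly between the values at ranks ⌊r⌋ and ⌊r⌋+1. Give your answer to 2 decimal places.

n = 11.
r = 1 + (35/100)·(11 − 1) = 1 + 3.5 = 4.5.
Rank 4 is 22.7 and rank 5 is 24.4.
Interpolate: 22.7 + 0.5·(24.4 − 22.7) = 22.7 + 0.5·1.7 = 23.55.

23.55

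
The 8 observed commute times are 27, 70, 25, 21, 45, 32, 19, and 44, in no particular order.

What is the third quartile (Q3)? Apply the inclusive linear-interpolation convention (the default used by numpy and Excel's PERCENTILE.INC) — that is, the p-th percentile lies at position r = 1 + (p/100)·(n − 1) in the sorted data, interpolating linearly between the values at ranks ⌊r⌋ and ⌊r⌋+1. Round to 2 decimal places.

Sorted: 19, 21, 25, 27, 32, 44, 45, 70.
n = 8.
r = 1 + (75/100)·(8 − 1) = 1 + 5.25 = 6.25.
Rank 6 is 44 and rank 7 is 45.
Interpolate: 44 + 0.25·(45 − 44) = 44 + 0.25·1 = 44.25.

44.25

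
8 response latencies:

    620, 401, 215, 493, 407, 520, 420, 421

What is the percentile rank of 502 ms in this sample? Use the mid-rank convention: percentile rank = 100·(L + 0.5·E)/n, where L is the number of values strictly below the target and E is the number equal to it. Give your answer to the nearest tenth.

Sorted: 215, 401, 407, 420, 421, 493, 520, 620.
Count below 502: L = 6; count equal: E = 0; n = 8.
Percentile rank = 100·(6 + 0.5·0)/8 = 100·6/8 = 75.

75.0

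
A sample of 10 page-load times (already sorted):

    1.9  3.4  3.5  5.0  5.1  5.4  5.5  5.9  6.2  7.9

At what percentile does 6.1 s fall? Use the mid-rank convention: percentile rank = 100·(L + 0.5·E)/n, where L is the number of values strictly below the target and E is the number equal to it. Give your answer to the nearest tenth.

80.0

Count below 6.1: L = 8; count equal: E = 0; n = 10.
Percentile rank = 100·(8 + 0.5·0)/10 = 100·8/10 = 80.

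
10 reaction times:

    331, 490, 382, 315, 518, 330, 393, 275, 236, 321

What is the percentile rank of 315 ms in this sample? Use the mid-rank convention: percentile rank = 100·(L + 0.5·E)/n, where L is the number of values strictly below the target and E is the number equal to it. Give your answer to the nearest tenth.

Sorted: 236, 275, 315, 321, 330, 331, 382, 393, 490, 518.
Count below 315: L = 2; count equal: E = 1; n = 10.
Percentile rank = 100·(2 + 0.5·1)/10 = 100·2.5/10 = 25.

25.0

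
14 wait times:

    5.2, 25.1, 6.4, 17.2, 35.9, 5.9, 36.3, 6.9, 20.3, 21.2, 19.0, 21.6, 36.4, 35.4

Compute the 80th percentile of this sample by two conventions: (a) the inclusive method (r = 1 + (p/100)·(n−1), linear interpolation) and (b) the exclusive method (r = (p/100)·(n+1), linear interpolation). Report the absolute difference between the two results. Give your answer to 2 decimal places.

Sorted: 5.2, 5.9, 6.4, 6.9, 17.2, 19.0, 20.3, 21.2, 21.6, 25.1, 35.4, 35.9, 36.3, 36.4.
n = 14.
(a) r = 11.4; between ranks 11 (35.4) and 12 (35.9): 35.6.
(b) r = 12 → value at rank 12 = 35.9.
|35.6 − 35.9| = 0.3.

0.30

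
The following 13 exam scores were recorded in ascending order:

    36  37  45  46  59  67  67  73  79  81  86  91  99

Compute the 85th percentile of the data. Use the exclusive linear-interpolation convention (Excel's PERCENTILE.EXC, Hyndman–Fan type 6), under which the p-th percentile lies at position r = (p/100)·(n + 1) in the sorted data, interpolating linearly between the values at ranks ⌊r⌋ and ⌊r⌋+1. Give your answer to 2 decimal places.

90.50

n = 13.
r = (85/100)·(13 + 1) = 11.9.
Rank 11 is 86 and rank 12 is 91.
Interpolate: 86 + 0.9·(91 − 86) = 86 + 0.9·5 = 90.5.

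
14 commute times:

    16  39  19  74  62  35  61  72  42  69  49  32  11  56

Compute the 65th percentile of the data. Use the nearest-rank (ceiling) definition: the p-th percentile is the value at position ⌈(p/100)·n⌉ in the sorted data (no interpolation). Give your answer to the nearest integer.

Sorted: 11, 16, 19, 32, 35, 39, 42, 49, 56, 61, 62, 69, 72, 74.
n = 14.
Position = ⌈65/100 · 14⌉ = ⌈9.1⌉ = 10.
The value at rank 10 is 61.

61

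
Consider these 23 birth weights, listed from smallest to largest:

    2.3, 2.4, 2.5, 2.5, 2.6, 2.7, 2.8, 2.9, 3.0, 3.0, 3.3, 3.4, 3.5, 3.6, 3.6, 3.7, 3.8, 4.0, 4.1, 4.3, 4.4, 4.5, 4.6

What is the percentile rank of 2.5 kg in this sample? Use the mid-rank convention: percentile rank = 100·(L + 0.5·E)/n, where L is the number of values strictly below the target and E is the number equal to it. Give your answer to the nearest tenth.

13.0

Count below 2.5: L = 2; count equal: E = 2; n = 23.
Percentile rank = 100·(2 + 0.5·2)/23 = 100·3/23 = 13.04.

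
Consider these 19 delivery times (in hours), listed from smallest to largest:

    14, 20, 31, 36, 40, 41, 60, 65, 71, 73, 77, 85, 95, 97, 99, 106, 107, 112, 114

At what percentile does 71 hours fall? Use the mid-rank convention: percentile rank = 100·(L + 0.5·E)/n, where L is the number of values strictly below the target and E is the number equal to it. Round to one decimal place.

Count below 71: L = 8; count equal: E = 1; n = 19.
Percentile rank = 100·(8 + 0.5·1)/19 = 100·8.5/19 = 44.74.

44.7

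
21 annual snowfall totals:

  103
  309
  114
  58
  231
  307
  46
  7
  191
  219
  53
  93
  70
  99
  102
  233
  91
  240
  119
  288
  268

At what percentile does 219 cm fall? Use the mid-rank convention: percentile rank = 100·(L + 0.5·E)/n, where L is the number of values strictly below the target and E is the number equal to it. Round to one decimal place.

Sorted: 7, 46, 53, 58, 70, 91, 93, 99, 102, 103, 114, 119, 191, 219, 231, 233, 240, 268, 288, 307, 309.
Count below 219: L = 13; count equal: E = 1; n = 21.
Percentile rank = 100·(13 + 0.5·1)/21 = 100·13.5/21 = 64.29.

64.3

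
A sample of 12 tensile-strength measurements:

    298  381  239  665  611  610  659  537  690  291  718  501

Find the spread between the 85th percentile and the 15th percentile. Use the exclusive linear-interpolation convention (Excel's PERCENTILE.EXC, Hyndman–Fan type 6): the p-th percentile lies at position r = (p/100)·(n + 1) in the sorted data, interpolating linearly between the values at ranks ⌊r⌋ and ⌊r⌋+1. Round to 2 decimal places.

Sorted: 239, 291, 298, 381, 501, 537, 610, 611, 659, 665, 690, 718.
n = 12.
P15: r = 1.95; ranks 1–2 are 239, 291; interpolating gives 288.4.
P85: r = 11.05; ranks 11–12 are 690, 718; interpolating gives 691.4.
Difference: 691.4 − 288.4 = 403.

403.00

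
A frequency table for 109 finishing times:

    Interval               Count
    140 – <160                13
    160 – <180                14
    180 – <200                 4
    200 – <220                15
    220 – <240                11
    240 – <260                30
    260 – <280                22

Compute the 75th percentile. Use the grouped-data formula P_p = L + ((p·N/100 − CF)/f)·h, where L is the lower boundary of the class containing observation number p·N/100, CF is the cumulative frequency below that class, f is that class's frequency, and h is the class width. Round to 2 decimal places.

256.50

N = 109; target position k = 75/100 · 109 = 81.75.
Cumulative frequencies: 13, 27, 31, 46, 57, 87, 109.
Observation 81.75 falls in the class 240 – <260.
L = 240, CF = 57, f = 30, h = 20.
P75 = 240 + ((81.75 − 57)/30)·20 = 240 + 16.5 = 256.5.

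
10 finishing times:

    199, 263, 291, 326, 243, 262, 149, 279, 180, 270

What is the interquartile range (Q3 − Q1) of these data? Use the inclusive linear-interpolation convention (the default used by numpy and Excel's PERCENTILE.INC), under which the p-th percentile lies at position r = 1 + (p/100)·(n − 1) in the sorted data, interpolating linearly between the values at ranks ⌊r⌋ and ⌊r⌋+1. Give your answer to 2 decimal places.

66.75

Sorted: 149, 180, 199, 243, 262, 263, 270, 279, 291, 326.
n = 10.
P25: r = 3.25; ranks 3–4 are 199, 243; interpolating gives 210.
P75: r = 7.75; ranks 7–8 are 270, 279; interpolating gives 276.75.
Difference: 276.75 − 210 = 66.75.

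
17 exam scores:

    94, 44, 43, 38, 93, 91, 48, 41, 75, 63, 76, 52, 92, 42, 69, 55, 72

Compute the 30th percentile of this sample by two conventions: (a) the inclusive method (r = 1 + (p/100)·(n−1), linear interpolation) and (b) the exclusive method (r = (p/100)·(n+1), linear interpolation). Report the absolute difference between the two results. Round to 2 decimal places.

1.60

Sorted: 38, 41, 42, 43, 44, 48, 52, 55, 63, 69, 72, 75, 76, 91, 92, 93, 94.
n = 17.
(a) r = 5.8; between ranks 5 (44) and 6 (48): 47.2.
(b) r = 5.4; between ranks 5 (44) and 6 (48): 45.6.
|47.2 − 45.6| = 1.6.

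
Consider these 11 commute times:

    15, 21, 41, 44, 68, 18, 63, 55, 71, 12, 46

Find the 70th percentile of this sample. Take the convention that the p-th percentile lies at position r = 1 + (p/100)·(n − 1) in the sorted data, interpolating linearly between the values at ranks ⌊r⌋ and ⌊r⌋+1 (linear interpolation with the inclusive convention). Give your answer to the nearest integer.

Sorted: 12, 15, 18, 21, 41, 44, 46, 55, 63, 68, 71.
n = 11.
r = 1 + (70/100)·(11 − 1) = 1 + 7 = 8.
r is an integer, so P70 is the value at rank 8: 55.

55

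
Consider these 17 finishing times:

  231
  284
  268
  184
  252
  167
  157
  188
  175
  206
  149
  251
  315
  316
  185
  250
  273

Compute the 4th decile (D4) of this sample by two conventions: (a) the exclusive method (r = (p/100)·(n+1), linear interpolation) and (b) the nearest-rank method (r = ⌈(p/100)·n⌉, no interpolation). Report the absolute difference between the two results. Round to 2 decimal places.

3.60

Sorted: 149, 157, 167, 175, 184, 185, 188, 206, 231, 250, 251, 252, 268, 273, 284, 315, 316.
n = 17.
(a) r = 7.2; between ranks 7 (188) and 8 (206): 191.6.
(b) the nearest-rank method: rank 7 → 188.
|191.6 − 188| = 3.6.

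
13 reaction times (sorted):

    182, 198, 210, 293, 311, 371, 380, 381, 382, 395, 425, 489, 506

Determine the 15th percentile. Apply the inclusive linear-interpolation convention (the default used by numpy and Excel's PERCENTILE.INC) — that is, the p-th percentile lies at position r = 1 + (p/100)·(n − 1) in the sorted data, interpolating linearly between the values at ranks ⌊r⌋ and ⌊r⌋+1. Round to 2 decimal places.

207.60

n = 13.
r = 1 + (15/100)·(13 − 1) = 1 + 1.8 = 2.8.
Rank 2 is 198 and rank 3 is 210.
Interpolate: 198 + 0.8·(210 − 198) = 198 + 0.8·12 = 207.6.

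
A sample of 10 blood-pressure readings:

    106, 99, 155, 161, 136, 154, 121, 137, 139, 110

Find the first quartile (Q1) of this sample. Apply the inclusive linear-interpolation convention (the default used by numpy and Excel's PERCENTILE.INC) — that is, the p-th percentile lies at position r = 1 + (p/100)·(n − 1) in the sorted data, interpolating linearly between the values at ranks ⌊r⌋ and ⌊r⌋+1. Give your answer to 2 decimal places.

Sorted: 99, 106, 110, 121, 136, 137, 139, 154, 155, 161.
n = 10.
r = 1 + (25/100)·(10 − 1) = 1 + 2.25 = 3.25.
Rank 3 is 110 and rank 4 is 121.
Interpolate: 110 + 0.25·(121 − 110) = 110 + 0.25·11 = 112.75.

112.75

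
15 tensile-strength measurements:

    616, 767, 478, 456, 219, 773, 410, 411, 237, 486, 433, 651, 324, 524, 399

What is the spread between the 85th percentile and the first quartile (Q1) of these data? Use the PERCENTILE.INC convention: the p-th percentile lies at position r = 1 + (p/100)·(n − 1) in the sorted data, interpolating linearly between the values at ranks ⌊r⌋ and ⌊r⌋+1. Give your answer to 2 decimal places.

243.00

Sorted: 219, 237, 324, 399, 410, 411, 433, 456, 478, 486, 524, 616, 651, 767, 773.
n = 15.
P25: r = 4.5; ranks 4–5 are 399, 410; interpolating gives 404.5.
P85: r = 12.9; ranks 12–13 are 616, 651; interpolating gives 647.5.
Difference: 647.5 − 404.5 = 243.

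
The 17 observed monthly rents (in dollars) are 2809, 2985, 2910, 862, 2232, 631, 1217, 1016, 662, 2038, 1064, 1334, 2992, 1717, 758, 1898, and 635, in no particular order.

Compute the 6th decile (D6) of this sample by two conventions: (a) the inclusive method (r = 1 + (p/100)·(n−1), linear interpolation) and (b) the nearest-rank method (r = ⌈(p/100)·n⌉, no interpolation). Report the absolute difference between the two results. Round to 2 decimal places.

Sorted: 631, 635, 662, 758, 862, 1016, 1064, 1217, 1334, 1717, 1898, 2038, 2232, 2809, 2910, 2985, 2992.
n = 17.
(a) r = 10.6; between ranks 10 (1717) and 11 (1898): 1825.6.
(b) the nearest-rank method: rank 11 → 1898.
|1825.6 − 1898| = 72.4.

72.40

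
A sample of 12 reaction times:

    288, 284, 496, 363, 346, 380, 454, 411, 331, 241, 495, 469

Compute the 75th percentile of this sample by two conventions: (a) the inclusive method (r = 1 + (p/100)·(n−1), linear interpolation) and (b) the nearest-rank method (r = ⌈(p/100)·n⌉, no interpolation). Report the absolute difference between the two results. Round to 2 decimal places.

3.75

Sorted: 241, 284, 288, 331, 346, 363, 380, 411, 454, 469, 495, 496.
n = 12.
(a) r = 9.25; between ranks 9 (454) and 10 (469): 457.75.
(b) the nearest-rank method: rank 9 → 454.
|457.75 − 454| = 3.75.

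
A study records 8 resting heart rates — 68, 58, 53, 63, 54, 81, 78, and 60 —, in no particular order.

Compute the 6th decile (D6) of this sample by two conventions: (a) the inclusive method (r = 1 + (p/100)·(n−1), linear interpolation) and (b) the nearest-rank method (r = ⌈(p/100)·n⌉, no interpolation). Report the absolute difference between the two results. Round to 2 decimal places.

1.00

Sorted: 53, 54, 58, 60, 63, 68, 78, 81.
n = 8.
(a) r = 5.2; between ranks 5 (63) and 6 (68): 64.
(b) the nearest-rank method: rank 5 → 63.
|64 − 63| = 1.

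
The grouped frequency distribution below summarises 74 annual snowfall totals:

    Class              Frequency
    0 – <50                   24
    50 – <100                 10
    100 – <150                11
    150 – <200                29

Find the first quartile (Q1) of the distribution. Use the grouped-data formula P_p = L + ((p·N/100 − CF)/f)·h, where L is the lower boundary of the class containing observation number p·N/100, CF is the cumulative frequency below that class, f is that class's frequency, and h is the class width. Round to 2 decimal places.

N = 74; target position k = 25/100 · 74 = 18.5.
Cumulative frequencies: 24, 34, 45, 74.
Observation 18.5 falls in the class 0 – <50.
L = 0, CF = 0, f = 24, h = 50.
P25 = 0 + ((18.5 − 0)/24)·50 = 0 + 38.5417 = 38.5417.

38.54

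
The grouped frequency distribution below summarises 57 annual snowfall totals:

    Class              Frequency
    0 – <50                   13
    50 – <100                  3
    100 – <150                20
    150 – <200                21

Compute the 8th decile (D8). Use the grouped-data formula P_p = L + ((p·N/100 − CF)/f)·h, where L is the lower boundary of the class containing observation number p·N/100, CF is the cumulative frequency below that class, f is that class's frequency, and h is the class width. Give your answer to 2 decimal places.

172.86

N = 57; target position k = 80/100 · 57 = 45.6.
Cumulative frequencies: 13, 16, 36, 57.
Observation 45.6 falls in the class 150 – <200.
L = 150, CF = 36, f = 21, h = 50.
P80 = 150 + ((45.6 − 36)/21)·50 = 150 + 22.8571 = 172.857.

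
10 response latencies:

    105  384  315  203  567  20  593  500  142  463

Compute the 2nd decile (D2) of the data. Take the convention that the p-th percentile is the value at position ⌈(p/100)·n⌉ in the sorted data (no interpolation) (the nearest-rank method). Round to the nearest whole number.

105

Sorted: 20, 105, 142, 203, 315, 384, 463, 500, 567, 593.
n = 10.
Position = ⌈20/100 · 10⌉ = ⌈2⌉ = 2.
The value at rank 2 is 105.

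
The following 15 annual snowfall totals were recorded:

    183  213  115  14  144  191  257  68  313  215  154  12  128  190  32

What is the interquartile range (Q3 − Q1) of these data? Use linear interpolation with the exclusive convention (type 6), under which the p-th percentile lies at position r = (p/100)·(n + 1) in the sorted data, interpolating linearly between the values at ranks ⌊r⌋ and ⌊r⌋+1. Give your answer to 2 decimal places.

145.00

Sorted: 12, 14, 32, 68, 115, 128, 144, 154, 183, 190, 191, 213, 215, 257, 313.
n = 15.
P25: r = 4 (integer) → 68.
P75: r = 12 (integer) → 213.
Difference: 213 − 68 = 145.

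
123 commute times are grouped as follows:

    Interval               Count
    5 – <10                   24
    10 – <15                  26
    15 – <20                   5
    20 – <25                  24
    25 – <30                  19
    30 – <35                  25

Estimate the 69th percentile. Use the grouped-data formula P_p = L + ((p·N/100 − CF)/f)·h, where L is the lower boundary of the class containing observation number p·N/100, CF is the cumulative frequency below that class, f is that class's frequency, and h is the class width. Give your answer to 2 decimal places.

N = 123; target position k = 69/100 · 123 = 84.87.
Cumulative frequencies: 24, 50, 55, 79, 98, 123.
Observation 84.87 falls in the class 25 – <30.
L = 25, CF = 79, f = 19, h = 5.
P69 = 25 + ((84.87 − 79)/19)·5 = 25 + 1.54474 = 26.5447.

26.54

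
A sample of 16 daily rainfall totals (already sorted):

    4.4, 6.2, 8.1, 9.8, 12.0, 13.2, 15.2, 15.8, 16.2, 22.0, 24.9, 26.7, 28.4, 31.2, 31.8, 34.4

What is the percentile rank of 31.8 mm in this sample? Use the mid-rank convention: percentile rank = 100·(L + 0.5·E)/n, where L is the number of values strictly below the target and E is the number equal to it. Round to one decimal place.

90.6

Count below 31.8: L = 14; count equal: E = 1; n = 16.
Percentile rank = 100·(14 + 0.5·1)/16 = 100·14.5/16 = 90.62.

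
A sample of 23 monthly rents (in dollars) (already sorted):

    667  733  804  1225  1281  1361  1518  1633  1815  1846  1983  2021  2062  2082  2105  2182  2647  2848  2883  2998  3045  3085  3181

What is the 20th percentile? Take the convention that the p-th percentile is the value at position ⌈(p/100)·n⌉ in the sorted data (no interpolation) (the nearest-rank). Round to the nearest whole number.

n = 23.
Position = ⌈20/100 · 23⌉ = ⌈4.6⌉ = 5.
The value at rank 5 is 1281.

1281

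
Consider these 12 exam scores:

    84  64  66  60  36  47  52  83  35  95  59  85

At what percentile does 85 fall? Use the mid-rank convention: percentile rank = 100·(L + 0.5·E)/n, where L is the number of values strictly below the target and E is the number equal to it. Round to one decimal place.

Sorted: 35, 36, 47, 52, 59, 60, 64, 66, 83, 84, 85, 95.
Count below 85: L = 10; count equal: E = 1; n = 12.
Percentile rank = 100·(10 + 0.5·1)/12 = 100·10.5/12 = 87.5.

87.5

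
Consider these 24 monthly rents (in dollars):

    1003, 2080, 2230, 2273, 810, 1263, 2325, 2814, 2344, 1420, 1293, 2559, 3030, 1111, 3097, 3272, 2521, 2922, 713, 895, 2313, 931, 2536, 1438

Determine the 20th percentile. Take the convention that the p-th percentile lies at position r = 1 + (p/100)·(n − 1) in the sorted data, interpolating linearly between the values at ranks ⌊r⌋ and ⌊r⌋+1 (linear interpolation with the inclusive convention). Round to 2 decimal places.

Sorted: 713, 810, 895, 931, 1003, 1111, 1263, 1293, 1420, 1438, 2080, 2230, 2273, 2313, 2325, 2344, 2521, 2536, 2559, 2814, 2922, 3030, 3097, 3272.
n = 24.
r = 1 + (20/100)·(24 − 1) = 1 + 4.6 = 5.6.
Rank 5 is 1003 and rank 6 is 1111.
Interpolate: 1003 + 0.6·(1111 − 1003) = 1003 + 0.6·108 = 1067.8.

1067.80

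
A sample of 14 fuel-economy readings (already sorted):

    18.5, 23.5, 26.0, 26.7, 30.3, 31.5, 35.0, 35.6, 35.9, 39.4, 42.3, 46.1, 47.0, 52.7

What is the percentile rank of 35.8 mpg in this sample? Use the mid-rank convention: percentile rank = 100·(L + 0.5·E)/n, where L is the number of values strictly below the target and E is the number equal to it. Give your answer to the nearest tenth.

Count below 35.8: L = 8; count equal: E = 0; n = 14.
Percentile rank = 100·(8 + 0.5·0)/14 = 100·8/14 = 57.14.

57.1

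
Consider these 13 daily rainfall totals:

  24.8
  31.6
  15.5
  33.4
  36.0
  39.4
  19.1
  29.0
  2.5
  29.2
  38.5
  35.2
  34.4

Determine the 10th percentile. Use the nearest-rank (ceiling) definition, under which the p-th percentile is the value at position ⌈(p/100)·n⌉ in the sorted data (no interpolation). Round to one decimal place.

Sorted: 2.5, 15.5, 19.1, 24.8, 29.0, 29.2, 31.6, 33.4, 34.4, 35.2, 36.0, 38.5, 39.4.
n = 13.
Position = ⌈10/100 · 13⌉ = ⌈1.3⌉ = 2.
The value at rank 2 is 15.5.

15.5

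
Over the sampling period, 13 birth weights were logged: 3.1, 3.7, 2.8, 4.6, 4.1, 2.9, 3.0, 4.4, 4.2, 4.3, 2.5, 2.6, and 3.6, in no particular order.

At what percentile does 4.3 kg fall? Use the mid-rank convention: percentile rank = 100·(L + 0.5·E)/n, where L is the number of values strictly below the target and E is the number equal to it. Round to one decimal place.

Sorted: 2.5, 2.6, 2.8, 2.9, 3.0, 3.1, 3.6, 3.7, 4.1, 4.2, 4.3, 4.4, 4.6.
Count below 4.3: L = 10; count equal: E = 1; n = 13.
Percentile rank = 100·(10 + 0.5·1)/13 = 100·10.5/13 = 80.77.

80.8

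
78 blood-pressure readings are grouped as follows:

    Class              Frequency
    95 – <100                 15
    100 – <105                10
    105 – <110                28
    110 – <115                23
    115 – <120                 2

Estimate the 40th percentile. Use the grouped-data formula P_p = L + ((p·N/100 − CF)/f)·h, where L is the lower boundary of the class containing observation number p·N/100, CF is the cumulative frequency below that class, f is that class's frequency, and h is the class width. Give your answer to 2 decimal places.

N = 78; target position k = 40/100 · 78 = 31.2.
Cumulative frequencies: 15, 25, 53, 76, 78.
Observation 31.2 falls in the class 105 – <110.
L = 105, CF = 25, f = 28, h = 5.
P40 = 105 + ((31.2 − 25)/28)·5 = 105 + 1.10714 = 106.107.

106.11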